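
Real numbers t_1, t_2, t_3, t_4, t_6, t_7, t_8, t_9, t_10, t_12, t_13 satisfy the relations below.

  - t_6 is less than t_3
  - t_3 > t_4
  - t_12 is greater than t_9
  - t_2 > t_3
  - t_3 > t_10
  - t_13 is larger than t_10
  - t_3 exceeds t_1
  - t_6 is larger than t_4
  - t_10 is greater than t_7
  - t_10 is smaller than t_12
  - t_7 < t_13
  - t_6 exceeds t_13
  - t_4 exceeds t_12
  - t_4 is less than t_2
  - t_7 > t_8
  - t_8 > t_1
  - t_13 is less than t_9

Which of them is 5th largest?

Piecing the relations together gives one ordering: t_1 < t_8 < t_7 < t_10 < t_13 < t_9 < t_12 < t_4 < t_6 < t_3 < t_2.
The 5th largest is t_12.

t_12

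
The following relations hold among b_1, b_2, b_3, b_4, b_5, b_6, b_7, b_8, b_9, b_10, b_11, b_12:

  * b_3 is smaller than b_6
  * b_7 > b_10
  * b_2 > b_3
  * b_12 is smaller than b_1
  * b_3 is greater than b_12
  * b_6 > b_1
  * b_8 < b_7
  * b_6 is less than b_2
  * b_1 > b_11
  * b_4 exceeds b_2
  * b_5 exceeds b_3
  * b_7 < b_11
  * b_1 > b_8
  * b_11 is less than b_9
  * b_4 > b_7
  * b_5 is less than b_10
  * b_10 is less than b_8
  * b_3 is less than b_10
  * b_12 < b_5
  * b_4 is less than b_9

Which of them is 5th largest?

b_1

The consecutive relations fix a unique order: b_12 < b_3 < b_5 < b_10 < b_8 < b_7 < b_11 < b_1 < b_6 < b_2 < b_4 < b_9.
Counting 5 from the largest end gives b_1.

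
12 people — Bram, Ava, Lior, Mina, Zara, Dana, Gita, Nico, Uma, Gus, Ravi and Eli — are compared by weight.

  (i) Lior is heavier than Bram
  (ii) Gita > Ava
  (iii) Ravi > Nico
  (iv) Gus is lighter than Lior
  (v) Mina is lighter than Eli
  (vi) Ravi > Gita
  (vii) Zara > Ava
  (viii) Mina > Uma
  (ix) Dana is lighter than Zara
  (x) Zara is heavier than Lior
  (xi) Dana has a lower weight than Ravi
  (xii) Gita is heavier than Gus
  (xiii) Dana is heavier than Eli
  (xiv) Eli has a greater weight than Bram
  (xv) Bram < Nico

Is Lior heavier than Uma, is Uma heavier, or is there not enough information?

undetermined

Following every chain through Uma: above Uma we get Mina, Eli, Dana, Zara, Ravi.
Lior is not reached, and no chain runs the other way from Lior to Uma.
So the given relations leave the order of Uma and Lior undetermined.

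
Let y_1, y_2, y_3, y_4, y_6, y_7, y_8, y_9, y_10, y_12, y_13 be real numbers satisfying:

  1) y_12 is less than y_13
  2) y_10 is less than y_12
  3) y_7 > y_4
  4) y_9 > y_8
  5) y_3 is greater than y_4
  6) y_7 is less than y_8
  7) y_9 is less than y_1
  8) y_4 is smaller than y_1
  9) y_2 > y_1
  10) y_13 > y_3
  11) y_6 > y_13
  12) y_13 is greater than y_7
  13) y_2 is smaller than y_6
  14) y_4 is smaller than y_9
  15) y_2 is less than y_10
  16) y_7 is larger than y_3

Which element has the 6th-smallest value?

Chaining the given pairs: y_4 < y_3 < y_7 < y_8 < y_9 < y_1 < y_2 < y_10 < y_12 < y_13 < y_6.
The 6th smallest is y_1.

y_1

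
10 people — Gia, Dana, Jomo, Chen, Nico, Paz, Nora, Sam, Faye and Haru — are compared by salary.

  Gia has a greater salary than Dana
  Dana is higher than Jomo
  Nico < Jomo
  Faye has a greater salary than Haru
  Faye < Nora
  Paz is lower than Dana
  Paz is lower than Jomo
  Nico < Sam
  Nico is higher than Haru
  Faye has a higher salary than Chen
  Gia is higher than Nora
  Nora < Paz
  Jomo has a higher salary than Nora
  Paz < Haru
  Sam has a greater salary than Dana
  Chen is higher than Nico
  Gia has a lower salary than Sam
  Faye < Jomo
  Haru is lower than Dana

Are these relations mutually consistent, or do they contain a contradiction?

Chaining the given relations yields Haru < Nico < Chen < Faye < Nora < Paz, so Haru < Paz. But one relation states Paz < Haru. These cannot both hold.

inconsistent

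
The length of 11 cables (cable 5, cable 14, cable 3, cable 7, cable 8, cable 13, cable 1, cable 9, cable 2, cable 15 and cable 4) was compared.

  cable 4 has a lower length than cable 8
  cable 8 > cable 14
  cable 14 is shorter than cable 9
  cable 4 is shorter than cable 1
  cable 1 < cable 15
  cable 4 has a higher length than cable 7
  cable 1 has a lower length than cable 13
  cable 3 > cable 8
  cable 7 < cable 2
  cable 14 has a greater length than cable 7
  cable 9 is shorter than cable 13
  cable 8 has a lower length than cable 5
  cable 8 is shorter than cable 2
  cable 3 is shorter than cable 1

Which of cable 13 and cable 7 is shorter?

cable 7

The relevant relations are cable 7 < cable 4; cable 4 < cable 8; cable 8 < cable 3; cable 3 < cable 1; cable 1 < cable 13.
Together: cable 7 < cable 4 < cable 8 < cable 3 < cable 1 < cable 13.
So cable 7 < cable 13; cable 7 is the shorter of the two.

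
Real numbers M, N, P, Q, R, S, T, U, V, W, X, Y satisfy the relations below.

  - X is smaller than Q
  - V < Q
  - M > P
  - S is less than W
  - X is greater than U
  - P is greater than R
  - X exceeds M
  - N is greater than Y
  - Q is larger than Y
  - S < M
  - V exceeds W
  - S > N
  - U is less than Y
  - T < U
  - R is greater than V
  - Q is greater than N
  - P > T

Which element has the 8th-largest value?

S

Piecing the relations together gives one ordering: T < U < Y < N < S < W < V < R < P < M < X < Q.
The 8th largest is S.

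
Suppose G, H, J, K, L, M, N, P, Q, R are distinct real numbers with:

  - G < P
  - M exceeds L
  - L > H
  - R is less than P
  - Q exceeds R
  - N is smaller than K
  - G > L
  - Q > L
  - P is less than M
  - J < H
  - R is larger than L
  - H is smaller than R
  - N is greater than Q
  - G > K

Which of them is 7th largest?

The consecutive relations fix a unique order: J < H < L < R < Q < N < K < G < P < M.
The 7th largest is R.

R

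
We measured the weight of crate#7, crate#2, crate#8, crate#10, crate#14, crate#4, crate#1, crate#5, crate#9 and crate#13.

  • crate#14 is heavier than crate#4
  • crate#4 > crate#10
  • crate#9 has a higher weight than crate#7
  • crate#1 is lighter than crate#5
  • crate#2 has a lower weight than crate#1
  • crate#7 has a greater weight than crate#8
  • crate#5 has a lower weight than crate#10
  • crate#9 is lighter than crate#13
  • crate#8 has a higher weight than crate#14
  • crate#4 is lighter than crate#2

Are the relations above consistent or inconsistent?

We have crate#4 < crate#2 stated directly, yet also crate#2 < crate#1 < crate#5 < crate#10 < crate#4 by chaining the others — so crate#2 < crate#4. Contradiction.

inconsistent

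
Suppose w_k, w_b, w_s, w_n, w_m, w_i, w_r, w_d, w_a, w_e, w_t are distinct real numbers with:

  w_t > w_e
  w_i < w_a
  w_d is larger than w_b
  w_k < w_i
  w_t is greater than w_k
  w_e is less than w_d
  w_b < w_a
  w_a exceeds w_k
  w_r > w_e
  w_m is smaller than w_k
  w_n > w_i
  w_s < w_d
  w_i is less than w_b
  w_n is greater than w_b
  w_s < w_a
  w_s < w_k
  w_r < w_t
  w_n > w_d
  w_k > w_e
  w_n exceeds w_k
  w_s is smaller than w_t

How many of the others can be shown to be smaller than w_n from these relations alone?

The elements the relations force below w_n are w_e, w_s, w_m, w_k, w_i, w_b, w_d — no chain reaches any other.
That is 7.

7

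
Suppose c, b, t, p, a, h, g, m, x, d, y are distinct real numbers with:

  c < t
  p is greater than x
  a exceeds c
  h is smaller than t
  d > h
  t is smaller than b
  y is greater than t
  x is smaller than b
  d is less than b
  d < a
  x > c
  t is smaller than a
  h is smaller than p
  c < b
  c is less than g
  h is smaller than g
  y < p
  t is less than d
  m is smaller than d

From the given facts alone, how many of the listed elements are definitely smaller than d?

4

The elements the relations force below d are h, m, c, t — no chain reaches any other.
That is 4.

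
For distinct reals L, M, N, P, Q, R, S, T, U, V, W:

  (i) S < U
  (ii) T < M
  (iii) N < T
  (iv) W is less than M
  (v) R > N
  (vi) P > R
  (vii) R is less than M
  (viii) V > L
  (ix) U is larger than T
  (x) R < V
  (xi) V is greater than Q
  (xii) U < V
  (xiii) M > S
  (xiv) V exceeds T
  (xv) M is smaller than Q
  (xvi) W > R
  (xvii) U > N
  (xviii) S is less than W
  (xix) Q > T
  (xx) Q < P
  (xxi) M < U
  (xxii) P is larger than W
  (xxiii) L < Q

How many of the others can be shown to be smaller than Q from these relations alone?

From Q the given relations immediately reach T, L, M.
From those, N, R, S, W — 7 in total.
No other element is forced below Q by the given relations, so the count is 7.

7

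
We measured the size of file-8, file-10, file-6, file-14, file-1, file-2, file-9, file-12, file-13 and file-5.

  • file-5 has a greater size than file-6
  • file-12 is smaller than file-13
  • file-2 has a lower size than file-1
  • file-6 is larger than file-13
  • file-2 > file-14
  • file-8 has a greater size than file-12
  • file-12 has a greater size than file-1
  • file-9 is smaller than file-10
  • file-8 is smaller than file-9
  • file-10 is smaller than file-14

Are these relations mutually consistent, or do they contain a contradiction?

inconsistent

Chaining the given relations yields file-8 < file-9 < file-10 < file-14 < file-2 < file-1 < file-12, so file-8 < file-12. But one relation states file-12 < file-8. These cannot both hold.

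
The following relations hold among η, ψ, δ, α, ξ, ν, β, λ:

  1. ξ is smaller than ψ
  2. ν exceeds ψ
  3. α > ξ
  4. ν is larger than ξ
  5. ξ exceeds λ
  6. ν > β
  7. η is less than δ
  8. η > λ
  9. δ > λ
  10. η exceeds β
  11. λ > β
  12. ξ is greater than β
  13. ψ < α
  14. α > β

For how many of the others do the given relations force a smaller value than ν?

4

The elements the relations force below ν are β, λ, ξ, ψ — no chain reaches any other.
That is 4.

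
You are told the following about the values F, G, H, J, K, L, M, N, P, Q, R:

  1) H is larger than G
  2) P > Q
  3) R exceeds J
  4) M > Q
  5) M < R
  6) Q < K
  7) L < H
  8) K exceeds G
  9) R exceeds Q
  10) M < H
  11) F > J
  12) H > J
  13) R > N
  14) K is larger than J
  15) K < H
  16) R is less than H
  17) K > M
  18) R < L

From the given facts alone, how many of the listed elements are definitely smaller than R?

Directly below R: Q, N, J, M.
No other element is forced below R by the given relations, so the count is 4.

4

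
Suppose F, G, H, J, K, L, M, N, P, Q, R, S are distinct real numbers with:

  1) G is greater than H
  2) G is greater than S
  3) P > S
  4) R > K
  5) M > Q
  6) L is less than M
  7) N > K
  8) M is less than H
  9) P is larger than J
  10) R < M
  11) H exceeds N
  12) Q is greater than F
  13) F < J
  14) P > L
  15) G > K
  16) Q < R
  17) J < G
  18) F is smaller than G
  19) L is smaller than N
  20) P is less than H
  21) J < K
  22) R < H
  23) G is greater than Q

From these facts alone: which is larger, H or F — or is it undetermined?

H

The relevant relations are F < J; J < K; K < R; R < M; M < H.
Together: F < J < K < R < M < H.
So H is larger.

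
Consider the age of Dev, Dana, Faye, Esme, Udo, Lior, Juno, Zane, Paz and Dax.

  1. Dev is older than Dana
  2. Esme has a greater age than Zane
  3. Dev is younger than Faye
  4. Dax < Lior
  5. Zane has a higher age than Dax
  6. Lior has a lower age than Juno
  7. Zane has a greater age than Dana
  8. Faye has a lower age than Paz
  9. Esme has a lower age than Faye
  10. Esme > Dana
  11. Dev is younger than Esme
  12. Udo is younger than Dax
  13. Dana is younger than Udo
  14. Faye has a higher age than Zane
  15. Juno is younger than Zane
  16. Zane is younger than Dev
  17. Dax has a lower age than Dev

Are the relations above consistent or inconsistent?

consistent

The single ordering Dana < Udo < Dax < Lior < Juno < Zane < Dev < Esme < Faye < Paz satisfies every listed relation, so no contradiction arises.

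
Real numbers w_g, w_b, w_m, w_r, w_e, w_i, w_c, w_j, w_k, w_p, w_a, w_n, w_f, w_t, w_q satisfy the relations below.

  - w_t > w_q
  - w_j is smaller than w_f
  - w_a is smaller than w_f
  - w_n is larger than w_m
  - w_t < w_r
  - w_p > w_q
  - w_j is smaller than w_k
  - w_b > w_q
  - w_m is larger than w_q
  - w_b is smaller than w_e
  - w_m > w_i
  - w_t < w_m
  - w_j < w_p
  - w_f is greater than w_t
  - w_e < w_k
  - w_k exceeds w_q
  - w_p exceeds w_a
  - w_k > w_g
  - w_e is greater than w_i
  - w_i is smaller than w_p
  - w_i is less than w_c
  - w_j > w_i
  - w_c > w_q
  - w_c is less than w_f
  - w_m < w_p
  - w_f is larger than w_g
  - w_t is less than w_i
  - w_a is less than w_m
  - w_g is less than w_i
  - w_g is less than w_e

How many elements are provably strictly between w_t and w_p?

Chaining upward from w_t reaches: w_r, w_i, w_c, w_j, w_m, w_e, w_k, w_f, w_n.
Chaining downward from w_p reaches: w_g, w_q, w_i, w_a, w_j, w_m.
Strictly between w_t and w_p are those in both lists: w_i, w_j, w_m — 3 elements.

3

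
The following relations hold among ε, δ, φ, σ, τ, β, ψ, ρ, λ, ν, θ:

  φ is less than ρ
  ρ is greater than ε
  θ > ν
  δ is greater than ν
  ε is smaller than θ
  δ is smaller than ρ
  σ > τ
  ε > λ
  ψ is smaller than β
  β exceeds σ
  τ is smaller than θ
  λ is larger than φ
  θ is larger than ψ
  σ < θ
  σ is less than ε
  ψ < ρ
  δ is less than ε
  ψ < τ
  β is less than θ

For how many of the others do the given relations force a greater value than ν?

The elements the relations force above ν are δ, ε, θ, ρ — no chain reaches any other.
That is 4.

4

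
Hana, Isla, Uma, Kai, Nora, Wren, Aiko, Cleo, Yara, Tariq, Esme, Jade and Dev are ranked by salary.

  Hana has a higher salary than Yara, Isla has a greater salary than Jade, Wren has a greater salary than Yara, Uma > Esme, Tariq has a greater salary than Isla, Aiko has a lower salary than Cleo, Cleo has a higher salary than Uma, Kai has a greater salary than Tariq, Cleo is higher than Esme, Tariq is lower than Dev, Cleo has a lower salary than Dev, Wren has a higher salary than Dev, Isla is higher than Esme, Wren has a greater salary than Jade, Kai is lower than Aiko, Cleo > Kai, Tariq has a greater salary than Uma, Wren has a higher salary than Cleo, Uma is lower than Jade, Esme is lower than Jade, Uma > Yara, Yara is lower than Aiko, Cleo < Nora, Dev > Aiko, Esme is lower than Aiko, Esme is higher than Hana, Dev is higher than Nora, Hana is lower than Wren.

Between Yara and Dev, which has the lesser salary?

Yara

Yara < Hana and Hana < Esme give Yara < Esme.
Then Esme < Uma extends the chain to Uma.
With Uma < Jade: Yara < Hana < Esme < Uma < Jade.
Then Jade < Isla extends the chain to Isla.
Then Isla < Tariq extends the chain to Tariq.
Then Tariq < Kai extends the chain to Kai.
With Kai < Aiko: Yara < Hana < Esme < Uma < Jade < Isla < Tariq < Kai < Aiko.
Then Aiko < Cleo extends the chain to Cleo.
Then Cleo < Nora extends the chain to Nora.
With Nora < Dev: Yara < Hana < Esme < Uma < Jade < Isla < Tariq < Kai < Aiko < Cleo < Nora < Dev.
So Yara < Dev; Yara is the lower of the two.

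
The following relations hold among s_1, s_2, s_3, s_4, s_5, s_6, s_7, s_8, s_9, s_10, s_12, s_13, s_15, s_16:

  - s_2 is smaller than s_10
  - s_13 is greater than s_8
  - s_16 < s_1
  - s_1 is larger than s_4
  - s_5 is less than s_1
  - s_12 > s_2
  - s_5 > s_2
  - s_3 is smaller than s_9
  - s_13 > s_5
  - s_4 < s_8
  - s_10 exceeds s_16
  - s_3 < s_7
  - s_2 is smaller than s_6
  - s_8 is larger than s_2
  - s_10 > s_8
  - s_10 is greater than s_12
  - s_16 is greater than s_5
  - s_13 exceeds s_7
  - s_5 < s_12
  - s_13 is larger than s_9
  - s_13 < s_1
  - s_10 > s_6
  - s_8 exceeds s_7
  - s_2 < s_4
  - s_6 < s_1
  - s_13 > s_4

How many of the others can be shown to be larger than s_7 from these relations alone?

4

The elements the relations force above s_7 are s_8, s_13, s_1, s_10 — no chain reaches any other.
That is 4.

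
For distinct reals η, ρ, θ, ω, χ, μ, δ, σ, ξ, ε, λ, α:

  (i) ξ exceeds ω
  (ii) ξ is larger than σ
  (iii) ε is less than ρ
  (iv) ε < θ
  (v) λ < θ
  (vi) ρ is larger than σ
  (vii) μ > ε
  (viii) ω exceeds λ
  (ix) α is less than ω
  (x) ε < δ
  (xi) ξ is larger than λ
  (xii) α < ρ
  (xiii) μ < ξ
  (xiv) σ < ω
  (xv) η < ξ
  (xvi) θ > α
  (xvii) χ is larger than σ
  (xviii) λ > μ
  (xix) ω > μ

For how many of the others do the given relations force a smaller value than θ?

From θ the given relations immediately reach ε, α, λ.
From those, μ — 4 in total.
No other element is forced below θ by the given relations, so the count is 4.

4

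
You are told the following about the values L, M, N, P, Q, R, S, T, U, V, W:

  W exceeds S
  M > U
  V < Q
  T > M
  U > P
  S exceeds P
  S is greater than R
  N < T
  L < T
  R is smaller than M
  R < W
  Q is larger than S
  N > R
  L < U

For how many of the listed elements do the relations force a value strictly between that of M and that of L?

The relations place L below M. An element lies strictly between them when it is forced above L and also forced below M.
Above L: {U, T}. Below M: {R, P, U}.
Intersection: {U} — 1.

1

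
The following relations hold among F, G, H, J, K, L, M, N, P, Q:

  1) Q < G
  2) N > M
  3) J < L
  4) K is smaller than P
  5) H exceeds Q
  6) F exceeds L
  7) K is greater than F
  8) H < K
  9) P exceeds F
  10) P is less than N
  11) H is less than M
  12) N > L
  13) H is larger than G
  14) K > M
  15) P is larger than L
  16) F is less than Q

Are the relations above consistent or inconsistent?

consistent

Every relation is compatible with J < L < F < Q < G < H < M < K < P < N; the set is consistent.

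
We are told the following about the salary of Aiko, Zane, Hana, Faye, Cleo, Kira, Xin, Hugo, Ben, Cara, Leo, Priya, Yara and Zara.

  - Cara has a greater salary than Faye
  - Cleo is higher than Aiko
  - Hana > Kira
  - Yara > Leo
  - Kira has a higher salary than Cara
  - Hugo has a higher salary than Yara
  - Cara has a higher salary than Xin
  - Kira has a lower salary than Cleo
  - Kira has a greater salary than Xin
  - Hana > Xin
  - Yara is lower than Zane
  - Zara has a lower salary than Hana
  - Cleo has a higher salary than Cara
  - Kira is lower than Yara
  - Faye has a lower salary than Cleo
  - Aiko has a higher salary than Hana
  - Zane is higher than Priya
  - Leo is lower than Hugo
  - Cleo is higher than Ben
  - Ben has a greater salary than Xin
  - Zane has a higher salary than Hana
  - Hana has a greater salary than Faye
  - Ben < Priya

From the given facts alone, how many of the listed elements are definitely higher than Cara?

Directly above Cara: Kira, Cleo.
One step further: Hana, Yara (4 so far).
One step further: Aiko, Hugo, Zane (7 so far).
No other element is forced above Cara by the given relations, so the count is 7.

7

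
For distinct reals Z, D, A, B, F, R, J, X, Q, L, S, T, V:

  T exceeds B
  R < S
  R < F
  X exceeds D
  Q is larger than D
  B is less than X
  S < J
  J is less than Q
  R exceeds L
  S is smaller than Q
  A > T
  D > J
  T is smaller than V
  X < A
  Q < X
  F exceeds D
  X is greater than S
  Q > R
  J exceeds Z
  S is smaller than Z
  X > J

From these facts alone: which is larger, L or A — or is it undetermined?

Following the relations from L: L < R < S < J < D < Q < X < A.
So A is larger.

A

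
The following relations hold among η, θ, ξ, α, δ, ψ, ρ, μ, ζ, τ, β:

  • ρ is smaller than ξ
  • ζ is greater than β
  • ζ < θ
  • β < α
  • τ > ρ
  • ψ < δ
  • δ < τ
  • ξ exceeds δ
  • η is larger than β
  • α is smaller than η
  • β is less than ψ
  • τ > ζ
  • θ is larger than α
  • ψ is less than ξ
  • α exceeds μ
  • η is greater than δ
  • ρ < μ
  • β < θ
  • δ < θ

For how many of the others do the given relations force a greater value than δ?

Directly above δ: η, τ, θ, ξ.
No other element is forced above δ by the given relations, so the count is 4.

4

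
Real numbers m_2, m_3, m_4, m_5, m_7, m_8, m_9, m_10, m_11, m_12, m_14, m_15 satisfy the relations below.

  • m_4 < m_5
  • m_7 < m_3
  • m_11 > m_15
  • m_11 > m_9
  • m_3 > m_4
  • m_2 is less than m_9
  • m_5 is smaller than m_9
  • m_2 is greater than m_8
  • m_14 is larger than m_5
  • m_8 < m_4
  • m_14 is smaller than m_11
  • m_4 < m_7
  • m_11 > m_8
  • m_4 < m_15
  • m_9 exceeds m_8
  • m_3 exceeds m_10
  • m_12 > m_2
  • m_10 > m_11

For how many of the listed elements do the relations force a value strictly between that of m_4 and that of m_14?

1

The relations place m_4 below m_14. An element lies strictly between them when it is forced above m_4 and also forced below m_14.
Above m_4: {m_7, m_5, m_15, m_9, m_11, m_10, m_3}. Below m_14: {m_8, m_5}.
Intersection: {m_5} — 1.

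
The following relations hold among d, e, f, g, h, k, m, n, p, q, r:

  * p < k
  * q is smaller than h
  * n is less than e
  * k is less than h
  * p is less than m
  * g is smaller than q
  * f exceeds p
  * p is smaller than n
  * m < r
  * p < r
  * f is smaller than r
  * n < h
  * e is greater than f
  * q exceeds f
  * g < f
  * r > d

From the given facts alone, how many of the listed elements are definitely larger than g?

5

From g the given relations immediately reach f, q.
From those, e, h, r — 5 in total.
Nothing else is reachable above g; 5 in all.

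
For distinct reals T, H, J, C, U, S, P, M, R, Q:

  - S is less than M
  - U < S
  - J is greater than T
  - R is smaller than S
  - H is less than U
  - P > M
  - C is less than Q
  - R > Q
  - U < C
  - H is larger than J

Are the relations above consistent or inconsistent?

The single ordering T < J < H < U < C < Q < R < S < M < P satisfies every listed relation, so no contradiction arises.

consistent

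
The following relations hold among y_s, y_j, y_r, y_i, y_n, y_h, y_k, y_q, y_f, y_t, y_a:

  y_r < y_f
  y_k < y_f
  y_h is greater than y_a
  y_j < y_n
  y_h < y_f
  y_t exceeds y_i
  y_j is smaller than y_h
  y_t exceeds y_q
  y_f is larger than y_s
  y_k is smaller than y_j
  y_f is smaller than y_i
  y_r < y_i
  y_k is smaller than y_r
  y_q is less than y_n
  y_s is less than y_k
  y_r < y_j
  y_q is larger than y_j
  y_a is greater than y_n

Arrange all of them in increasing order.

Each adjacent pair is fixed by a given relation: y_s < y_k; y_k < y_r; y_r < y_j; y_j < y_q; y_q < y_n; y_n < y_a; y_a < y_h; y_h < y_f; y_f < y_i; y_i < y_t. Chaining them end to end gives the full order.

y_s < y_k < y_r < y_j < y_q < y_n < y_a < y_h < y_f < y_i < y_t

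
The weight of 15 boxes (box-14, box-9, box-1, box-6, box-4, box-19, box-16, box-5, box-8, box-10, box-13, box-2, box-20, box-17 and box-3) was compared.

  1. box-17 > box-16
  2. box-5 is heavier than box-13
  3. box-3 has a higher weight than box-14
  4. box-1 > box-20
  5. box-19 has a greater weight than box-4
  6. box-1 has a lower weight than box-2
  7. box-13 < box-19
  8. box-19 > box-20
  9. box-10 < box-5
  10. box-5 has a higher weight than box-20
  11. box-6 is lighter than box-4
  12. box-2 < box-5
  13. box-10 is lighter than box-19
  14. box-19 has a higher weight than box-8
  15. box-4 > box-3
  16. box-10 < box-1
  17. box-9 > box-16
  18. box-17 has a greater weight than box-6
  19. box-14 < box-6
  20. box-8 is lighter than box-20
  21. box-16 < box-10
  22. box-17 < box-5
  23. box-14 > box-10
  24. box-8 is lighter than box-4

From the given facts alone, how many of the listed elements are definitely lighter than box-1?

Directly below box-1: box-20, box-10.
One step further: box-8, box-16 (4 so far).
Nothing else is reachable below box-1; 4 in all.

4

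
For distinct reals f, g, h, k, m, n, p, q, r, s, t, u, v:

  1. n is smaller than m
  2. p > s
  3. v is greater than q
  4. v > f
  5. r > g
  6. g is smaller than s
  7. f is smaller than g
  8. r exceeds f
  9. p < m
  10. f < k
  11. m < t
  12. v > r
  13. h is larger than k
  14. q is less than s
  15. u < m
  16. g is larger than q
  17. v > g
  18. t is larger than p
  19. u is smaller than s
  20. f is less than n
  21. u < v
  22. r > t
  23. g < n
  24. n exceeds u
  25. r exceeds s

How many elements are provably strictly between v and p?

Chaining upward from p reaches: m, t, r.
Chaining downward from v reaches: u, f, q, g, n, s, m, t, r.
Strictly between p and v are those in both lists: m, t, r — 3 elements.

3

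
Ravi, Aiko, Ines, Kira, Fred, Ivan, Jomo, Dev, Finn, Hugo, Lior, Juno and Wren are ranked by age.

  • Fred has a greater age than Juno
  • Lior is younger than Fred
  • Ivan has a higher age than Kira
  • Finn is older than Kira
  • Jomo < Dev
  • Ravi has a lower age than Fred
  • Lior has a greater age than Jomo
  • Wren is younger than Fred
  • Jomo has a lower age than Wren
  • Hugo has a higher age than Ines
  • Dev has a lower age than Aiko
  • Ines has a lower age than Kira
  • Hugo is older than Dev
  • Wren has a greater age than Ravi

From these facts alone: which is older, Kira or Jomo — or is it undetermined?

Following every chain through Jomo: above Jomo we get Dev, Hugo, Aiko, Lior, Wren, Fred.
Kira is not reached, and no chain runs the other way from Kira to Jomo.
So the given relations leave the order of Jomo and Kira undetermined.

undetermined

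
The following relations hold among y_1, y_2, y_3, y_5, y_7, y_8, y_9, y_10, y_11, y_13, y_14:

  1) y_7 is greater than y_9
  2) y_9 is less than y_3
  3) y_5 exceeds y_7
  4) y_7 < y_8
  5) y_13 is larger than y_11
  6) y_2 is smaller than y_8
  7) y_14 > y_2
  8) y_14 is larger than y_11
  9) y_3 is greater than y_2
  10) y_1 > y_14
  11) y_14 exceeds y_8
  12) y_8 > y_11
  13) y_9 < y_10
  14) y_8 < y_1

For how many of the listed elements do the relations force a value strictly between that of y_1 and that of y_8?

The relations place y_8 below y_1. An element lies strictly between them when it is forced above y_8 and also forced below y_1.
Above y_8: {y_14}. Below y_1: {y_9, y_11, y_2, y_7, y_14}.
Intersection: {y_14} — 1.

1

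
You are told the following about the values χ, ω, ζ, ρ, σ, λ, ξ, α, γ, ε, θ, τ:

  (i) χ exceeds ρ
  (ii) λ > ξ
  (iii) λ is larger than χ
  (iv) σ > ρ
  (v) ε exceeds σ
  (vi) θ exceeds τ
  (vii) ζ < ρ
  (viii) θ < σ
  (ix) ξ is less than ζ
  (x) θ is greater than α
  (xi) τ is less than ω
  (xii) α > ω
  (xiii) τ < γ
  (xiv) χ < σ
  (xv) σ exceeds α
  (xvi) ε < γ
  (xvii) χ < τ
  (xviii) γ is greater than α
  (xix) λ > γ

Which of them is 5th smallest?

Piecing the relations together gives one ordering: ξ < ζ < ρ < χ < τ < ω < α < θ < σ < ε < γ < λ.
The 5th smallest is τ.

τ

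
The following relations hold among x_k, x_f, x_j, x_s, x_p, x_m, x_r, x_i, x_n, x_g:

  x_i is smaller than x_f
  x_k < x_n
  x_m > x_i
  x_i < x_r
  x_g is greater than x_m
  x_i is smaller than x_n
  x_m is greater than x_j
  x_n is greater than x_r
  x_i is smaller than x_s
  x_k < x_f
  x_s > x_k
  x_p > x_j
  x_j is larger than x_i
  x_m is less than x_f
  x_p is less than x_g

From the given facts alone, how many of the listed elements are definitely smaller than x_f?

4

From x_f the given relations immediately reach x_i, x_k, x_m.
From those, x_j — 4 in total.
Nothing else is reachable below x_f; 4 in all.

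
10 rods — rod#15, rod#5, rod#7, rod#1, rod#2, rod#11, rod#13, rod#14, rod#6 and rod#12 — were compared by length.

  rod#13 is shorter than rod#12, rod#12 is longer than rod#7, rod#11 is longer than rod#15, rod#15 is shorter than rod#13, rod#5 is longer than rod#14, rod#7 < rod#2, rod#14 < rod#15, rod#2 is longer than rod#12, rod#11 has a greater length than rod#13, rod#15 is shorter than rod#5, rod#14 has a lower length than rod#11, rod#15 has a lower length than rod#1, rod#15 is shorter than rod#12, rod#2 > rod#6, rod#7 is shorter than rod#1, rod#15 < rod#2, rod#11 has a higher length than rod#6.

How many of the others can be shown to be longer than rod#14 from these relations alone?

7

Directly above rod#14: rod#15, rod#5, rod#11.
One step further: rod#13, rod#12, rod#2, rod#1 (7 so far).
Nothing else is reachable above rod#14; 7 in all.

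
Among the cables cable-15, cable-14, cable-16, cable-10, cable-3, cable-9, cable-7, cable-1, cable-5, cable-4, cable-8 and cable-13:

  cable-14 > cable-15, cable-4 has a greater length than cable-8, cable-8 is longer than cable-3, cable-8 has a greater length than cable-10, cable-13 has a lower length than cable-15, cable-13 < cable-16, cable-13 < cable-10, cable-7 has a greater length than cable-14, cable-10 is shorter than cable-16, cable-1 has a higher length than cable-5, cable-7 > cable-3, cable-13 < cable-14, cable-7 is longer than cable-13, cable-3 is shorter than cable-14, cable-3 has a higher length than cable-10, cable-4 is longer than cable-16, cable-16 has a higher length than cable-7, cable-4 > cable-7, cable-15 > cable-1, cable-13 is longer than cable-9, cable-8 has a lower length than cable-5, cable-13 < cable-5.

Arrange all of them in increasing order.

cable-9 < cable-13 < cable-10 < cable-3 < cable-8 < cable-5 < cable-1 < cable-15 < cable-14 < cable-7 < cable-16 < cable-4

Each adjacent pair is fixed by a given relation: cable-9 < cable-13; cable-13 < cable-10; cable-10 < cable-3; cable-3 < cable-8; cable-8 < cable-5; cable-5 < cable-1; cable-1 < cable-15; cable-15 < cable-14; cable-14 < cable-7; cable-7 < cable-16; cable-16 < cable-4. Chaining them end to end gives the full order.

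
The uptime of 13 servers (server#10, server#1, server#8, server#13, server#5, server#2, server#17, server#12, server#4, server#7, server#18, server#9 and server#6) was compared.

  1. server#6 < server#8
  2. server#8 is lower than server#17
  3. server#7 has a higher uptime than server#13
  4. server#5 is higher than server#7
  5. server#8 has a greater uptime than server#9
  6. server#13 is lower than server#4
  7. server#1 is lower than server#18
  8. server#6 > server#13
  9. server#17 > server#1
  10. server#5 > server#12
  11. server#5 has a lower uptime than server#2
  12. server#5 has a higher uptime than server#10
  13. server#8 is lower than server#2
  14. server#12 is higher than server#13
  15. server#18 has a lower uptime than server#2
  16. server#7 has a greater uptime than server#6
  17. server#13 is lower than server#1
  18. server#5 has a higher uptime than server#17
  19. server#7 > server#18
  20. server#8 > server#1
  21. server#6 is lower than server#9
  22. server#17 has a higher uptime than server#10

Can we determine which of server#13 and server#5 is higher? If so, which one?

server#13 < server#6 and server#6 < server#9 give server#13 < server#9.
Then server#9 < server#8 extends the chain to server#8.
Then server#8 < server#17 extends the chain to server#17.
Then server#17 < server#5 extends the chain to server#5.
So server#5 is higher.

server#5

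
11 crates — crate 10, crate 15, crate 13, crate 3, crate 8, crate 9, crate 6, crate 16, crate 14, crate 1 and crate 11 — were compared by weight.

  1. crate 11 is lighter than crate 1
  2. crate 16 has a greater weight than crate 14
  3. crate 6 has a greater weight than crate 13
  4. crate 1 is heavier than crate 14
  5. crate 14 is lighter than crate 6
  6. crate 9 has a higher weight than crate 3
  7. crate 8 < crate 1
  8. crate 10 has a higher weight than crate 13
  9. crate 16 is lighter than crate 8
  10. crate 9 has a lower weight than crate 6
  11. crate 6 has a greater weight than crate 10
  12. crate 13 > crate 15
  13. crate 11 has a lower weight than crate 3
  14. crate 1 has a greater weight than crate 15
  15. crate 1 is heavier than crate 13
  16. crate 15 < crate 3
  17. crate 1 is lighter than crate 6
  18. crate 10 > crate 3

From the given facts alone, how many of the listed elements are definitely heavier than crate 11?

The elements the relations force above crate 11 are crate 3, crate 9, crate 1, crate 10, crate 6 — no chain reaches any other.
That is 5.

5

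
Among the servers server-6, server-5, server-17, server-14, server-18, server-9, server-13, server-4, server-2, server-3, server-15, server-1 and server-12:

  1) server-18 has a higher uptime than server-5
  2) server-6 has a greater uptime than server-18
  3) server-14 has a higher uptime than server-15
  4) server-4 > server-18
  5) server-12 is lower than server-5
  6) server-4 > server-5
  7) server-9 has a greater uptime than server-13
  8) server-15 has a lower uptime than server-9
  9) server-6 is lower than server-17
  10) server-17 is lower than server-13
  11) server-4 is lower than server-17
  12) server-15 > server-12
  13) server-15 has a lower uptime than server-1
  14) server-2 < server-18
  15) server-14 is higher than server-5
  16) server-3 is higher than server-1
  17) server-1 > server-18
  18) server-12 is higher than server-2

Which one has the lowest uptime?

server-12 is not least since server-2 < server-12; server-5 is not least since server-12 < server-5; server-18 is not least since server-2 < server-18; server-15 is not least since server-12 < server-15; server-4 is not least since server-5 < server-4; server-14 is not least since server-15 < server-14; server-1 is not least since server-18 < server-1; server-3 is not least since server-1 < server-3; server-6 is not least since server-18 < server-6; server-17 is not least since server-6 < server-17; server-13 is not least since server-17 < server-13; server-9 is not least since server-15 < server-9.
Only server-2 has nothing below it, so server-2 is the lowest uptime.

server-2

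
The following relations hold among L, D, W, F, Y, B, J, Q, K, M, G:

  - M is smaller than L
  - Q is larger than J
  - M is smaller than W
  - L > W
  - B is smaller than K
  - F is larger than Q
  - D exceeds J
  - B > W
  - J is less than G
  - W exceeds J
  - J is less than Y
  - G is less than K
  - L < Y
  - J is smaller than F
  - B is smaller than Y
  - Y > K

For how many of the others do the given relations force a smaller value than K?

5

Directly below K: B, G.
One step further: J, W (4 so far).
One step further: M (5 so far).
Nothing else is reachable below K; 5 in all.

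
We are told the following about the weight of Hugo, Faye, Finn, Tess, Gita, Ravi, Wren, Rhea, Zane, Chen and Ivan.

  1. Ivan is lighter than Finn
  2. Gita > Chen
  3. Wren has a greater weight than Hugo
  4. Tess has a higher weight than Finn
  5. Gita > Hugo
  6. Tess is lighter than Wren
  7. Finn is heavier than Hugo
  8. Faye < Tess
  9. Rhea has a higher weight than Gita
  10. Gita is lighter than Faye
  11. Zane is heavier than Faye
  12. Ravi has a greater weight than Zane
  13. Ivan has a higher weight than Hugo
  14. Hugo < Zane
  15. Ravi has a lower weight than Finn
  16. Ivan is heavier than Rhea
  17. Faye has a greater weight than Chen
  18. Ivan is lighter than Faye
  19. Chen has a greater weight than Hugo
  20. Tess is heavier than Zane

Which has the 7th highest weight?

Ivan

Chaining the given pairs: Hugo < Chen < Gita < Rhea < Ivan < Faye < Zane < Ravi < Finn < Tess < Wren.
Counting 7 from the largest end gives Ivan.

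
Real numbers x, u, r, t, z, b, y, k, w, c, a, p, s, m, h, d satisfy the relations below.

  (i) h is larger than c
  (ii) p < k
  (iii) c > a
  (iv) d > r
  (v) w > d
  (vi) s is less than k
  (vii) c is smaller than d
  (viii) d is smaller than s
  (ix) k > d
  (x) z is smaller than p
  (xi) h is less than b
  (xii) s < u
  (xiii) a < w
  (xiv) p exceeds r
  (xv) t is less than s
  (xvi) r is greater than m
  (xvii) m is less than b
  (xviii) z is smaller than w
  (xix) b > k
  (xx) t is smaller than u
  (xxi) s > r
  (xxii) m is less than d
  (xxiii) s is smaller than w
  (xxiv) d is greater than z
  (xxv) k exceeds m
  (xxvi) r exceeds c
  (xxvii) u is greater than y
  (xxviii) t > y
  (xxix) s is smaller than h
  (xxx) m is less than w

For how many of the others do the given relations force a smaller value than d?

5

The elements the relations force below d are a, m, c, r, z — no chain reaches any other.
That is 5.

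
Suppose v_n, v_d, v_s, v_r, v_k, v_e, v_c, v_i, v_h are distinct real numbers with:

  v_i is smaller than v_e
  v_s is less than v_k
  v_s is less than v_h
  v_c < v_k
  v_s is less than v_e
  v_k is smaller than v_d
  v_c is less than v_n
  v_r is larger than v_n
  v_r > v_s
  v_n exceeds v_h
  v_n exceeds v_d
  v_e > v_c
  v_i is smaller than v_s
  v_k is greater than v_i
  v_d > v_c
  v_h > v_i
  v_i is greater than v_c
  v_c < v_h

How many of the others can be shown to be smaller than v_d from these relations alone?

The elements the relations force below v_d are v_c, v_i, v_s, v_k — no chain reaches any other.
That is 4.

4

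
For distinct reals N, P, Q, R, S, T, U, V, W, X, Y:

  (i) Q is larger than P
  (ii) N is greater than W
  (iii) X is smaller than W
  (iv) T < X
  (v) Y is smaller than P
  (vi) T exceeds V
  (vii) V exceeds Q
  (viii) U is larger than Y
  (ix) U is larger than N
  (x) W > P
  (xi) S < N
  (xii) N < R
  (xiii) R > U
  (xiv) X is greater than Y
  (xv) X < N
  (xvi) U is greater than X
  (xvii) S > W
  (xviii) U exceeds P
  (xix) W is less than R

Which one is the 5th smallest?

T

The consecutive relations fix a unique order: Y < P < Q < V < T < X < W < S < N < U < R.
Counting 5 from the smallest end gives T.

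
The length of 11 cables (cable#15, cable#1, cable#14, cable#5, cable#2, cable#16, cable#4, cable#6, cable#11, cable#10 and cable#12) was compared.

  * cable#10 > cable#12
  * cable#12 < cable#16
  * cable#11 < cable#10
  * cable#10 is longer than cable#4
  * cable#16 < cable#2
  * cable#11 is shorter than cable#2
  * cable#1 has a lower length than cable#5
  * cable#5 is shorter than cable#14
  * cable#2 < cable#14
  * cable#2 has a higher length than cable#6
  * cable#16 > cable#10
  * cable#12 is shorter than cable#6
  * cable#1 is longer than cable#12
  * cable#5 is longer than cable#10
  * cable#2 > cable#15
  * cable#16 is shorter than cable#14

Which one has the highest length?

Chaining downward from cable#14: directly below it, cable#5, cable#16, cable#2; then cable#12, cable#6, cable#11, cable#15, cable#10, cable#1; then cable#4.
That covers every other element, and nothing is given above cable#14, so cable#14 is the highest length.

cable#14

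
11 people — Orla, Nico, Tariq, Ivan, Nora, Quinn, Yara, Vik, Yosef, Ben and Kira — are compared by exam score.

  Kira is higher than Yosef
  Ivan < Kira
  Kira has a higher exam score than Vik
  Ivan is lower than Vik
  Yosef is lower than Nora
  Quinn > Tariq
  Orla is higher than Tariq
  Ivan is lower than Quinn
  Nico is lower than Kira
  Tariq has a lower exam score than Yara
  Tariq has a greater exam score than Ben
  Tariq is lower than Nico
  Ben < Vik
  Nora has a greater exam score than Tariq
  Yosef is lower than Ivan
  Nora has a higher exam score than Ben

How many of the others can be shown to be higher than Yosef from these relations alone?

5

The elements the relations force above Yosef are Ivan, Nora, Vik, Quinn, Kira — no chain reaches any other.
That is 5.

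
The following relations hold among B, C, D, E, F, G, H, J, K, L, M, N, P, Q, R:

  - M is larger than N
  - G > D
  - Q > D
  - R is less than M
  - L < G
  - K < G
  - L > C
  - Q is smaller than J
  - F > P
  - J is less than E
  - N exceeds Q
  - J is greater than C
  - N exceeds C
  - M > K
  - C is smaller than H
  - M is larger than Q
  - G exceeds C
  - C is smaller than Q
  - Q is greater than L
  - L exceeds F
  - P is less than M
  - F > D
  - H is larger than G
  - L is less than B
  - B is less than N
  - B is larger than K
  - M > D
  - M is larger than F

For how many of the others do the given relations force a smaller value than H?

7

Directly below H: C, G.
One step further: D, K, L (5 so far).
One step further: F (6 so far).
One step further: P (7 so far).
No other element is forced below H by the given relations, so the count is 7.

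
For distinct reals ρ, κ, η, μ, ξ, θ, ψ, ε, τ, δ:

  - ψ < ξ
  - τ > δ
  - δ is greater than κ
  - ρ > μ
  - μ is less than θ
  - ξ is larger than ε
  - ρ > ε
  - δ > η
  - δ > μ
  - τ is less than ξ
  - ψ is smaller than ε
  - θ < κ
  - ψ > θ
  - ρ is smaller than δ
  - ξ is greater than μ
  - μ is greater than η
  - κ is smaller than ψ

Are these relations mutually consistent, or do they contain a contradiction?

consistent

Every relation is compatible with η < μ < θ < κ < ψ < ε < ρ < δ < τ < ξ; the set is consistent.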